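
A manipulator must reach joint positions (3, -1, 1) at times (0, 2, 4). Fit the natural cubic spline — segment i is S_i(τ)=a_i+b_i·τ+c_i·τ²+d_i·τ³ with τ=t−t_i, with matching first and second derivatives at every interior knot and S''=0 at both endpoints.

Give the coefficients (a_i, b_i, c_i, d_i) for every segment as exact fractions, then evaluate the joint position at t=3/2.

  seg 0: a=3 b=-11/4 c=0 d=3/16
  seg 1: a=-1 b=-1/2 c=9/8 d=-3/16
S(3/2) = -63/128

Δ: Δ0=-2, Δ1=1
row 1: diag=8, rhs=18; c'=1/4, d'=9/4
back: M1=9/4
M: M0=0, M1=9/4, M2=0
seg 0: a=3, c=M0/2=0, d=(M1−M0)/(6·2)=3/16, b=Δ0−h0·(2M0+M1)/6=-11/4
seg 1: a=-1, c=M1/2=9/8, d=(M2−M1)/(6·2)=-3/16, b=Δ1−h1·(2M1+M2)/6=-1/2
t_q=3/2 → seg 0, τ=3/2; S=3+-11/4·τ+0·τ²+3/16·τ³=-63/128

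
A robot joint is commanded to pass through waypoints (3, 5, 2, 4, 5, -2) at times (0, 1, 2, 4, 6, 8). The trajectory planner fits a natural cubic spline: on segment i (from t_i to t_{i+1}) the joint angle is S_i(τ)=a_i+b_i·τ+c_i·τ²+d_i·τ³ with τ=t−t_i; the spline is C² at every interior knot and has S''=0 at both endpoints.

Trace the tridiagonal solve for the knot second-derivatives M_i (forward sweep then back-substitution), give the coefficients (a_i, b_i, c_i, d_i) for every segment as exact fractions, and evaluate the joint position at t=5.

Δ: Δ0=2, Δ1=-3, Δ2=1, Δ3=1/2, Δ4=-7/2
row 1: diag=4, rhs=-30; c'=1/4, d'=-15/2
row 2: denom=6−1·1/4=23/4; d'=(24−1·-15/2)/(23/4)=126/23
row 3: denom=8−2·8/23=168/23; d'=(-3−2·126/23)/(168/23)=-107/56
row 4: denom=8−2·23/84=313/42; d'=(-24−2·-107/56)/(313/42)=-1695/626
back: M4=-1695/626
back: M3=-107/56−23/84·-1695/626=-366/313
back: M2=126/23−8/23·-366/313=1842/313
back: M1=-15/2−1/4·1842/313=-2808/313
M: M0=0, M1=-2808/313, M2=1842/313, M3=-366/313, M4=-1695/626, M5=0
seg 0: a=3, c=M0/2=0, d=(M1−M0)/(6·1)=-468/313, b=Δ0−h0·(2M0+M1)/6=1094/313
seg 1: a=5, c=M1/2=-1404/313, d=(M2−M1)/(6·1)=775/313, b=Δ1−h1·(2M1+M2)/6=-310/313
seg 2: a=2, c=M2/2=921/313, d=(M3−M2)/(6·2)=-184/313, b=Δ2−h2·(2M2+M3)/6=-793/313
seg 3: a=4, c=M3/2=-183/313, d=(M4−M3)/(6·2)=-321/2504, b=Δ3−h3·(2M3+M4)/6=683/313
seg 4: a=5, c=M4/2=-1695/1252, d=(M5−M4)/(6·2)=565/2504, b=Δ4−h4·(2M4+M5)/6=-1061/626
t_q=5 → seg 3, τ=1; S=4+683/313·τ+-183/313·τ²+-321/2504·τ³=13695/2504

  seg 0: a=3 b=1094/313 c=0 d=-468/313
  seg 1: a=5 b=-310/313 c=-1404/313 d=775/313
  seg 2: a=2 b=-793/313 c=921/313 d=-184/313
  seg 3: a=4 b=683/313 c=-183/313 d=-321/2504
  seg 4: a=5 b=-1061/626 c=-1695/1252 d=565/2504
S(5) = 13695/2504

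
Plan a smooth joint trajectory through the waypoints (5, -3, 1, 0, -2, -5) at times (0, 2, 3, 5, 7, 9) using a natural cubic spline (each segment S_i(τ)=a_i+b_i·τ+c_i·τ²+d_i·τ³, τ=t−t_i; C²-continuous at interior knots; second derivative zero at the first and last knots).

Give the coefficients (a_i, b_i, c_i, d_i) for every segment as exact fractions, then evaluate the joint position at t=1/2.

  seg 0: a=5 b=-3352/477 c=0 d=361/477
  seg 1: a=-3 b=980/477 c=722/159 d=-1238/477
  seg 2: a=1 b=1598/477 c=-172/53 d=2519/3816
  seg 3: a=0 b=-1631/954 c=455/636 d=-86/477
  seg 4: a=-2 b=-965/954 c=-233/636 d=233/3816
S(1/2) = 2011/1272

Δ: Δ0=-4, Δ1=4, Δ2=-1/2, Δ3=-1, Δ4=-3/2
row 1: diag=6, rhs=48; c'=1/6, d'=8
row 2: denom=6−1·1/6=35/6; d'=(-27−1·8)/(35/6)=-6
row 3: denom=8−2·12/35=256/35; d'=(-3−2·-6)/(256/35)=315/256
row 4: denom=8−2·35/128=477/64; d'=(-3−2·315/256)/(477/64)=-233/318
back: M4=-233/318
back: M3=315/256−35/128·-233/318=455/318
back: M2=-6−12/35·455/318=-344/53
back: M1=8−1/6·-344/53=1444/159
M: M0=0, M1=1444/159, M2=-344/53, M3=455/318, M4=-233/318, M5=0
seg 0: a=5, c=M0/2=0, d=(M1−M0)/(6·2)=361/477, b=Δ0−h0·(2M0+M1)/6=-3352/477
seg 1: a=-3, c=M1/2=722/159, d=(M2−M1)/(6·1)=-1238/477, b=Δ1−h1·(2M1+M2)/6=980/477
seg 2: a=1, c=M2/2=-172/53, d=(M3−M2)/(6·2)=2519/3816, b=Δ2−h2·(2M2+M3)/6=1598/477
seg 3: a=0, c=M3/2=455/636, d=(M4−M3)/(6·2)=-86/477, b=Δ3−h3·(2M3+M4)/6=-1631/954
seg 4: a=-2, c=M4/2=-233/636, d=(M5−M4)/(6·2)=233/3816, b=Δ4−h4·(2M4+M5)/6=-965/954
t_q=1/2 → seg 0, τ=1/2; S=5+-3352/477·τ+0·τ²+361/477·τ³=2011/1272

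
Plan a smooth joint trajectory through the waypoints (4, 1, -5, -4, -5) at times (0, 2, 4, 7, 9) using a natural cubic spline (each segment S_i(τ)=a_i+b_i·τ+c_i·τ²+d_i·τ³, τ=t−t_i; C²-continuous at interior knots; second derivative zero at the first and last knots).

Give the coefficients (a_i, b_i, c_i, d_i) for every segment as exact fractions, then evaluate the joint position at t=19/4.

  seg 0: a=4 b=-1847/2064 c=0 d=-1249/8256
  seg 1: a=1 b=-2797/1032 c=-1249/1376 d=3149/8256
  seg 2: a=-5 b=-3641/2064 c=475/344 d=-469/2064
  seg 3: a=-4 b=199/516 c=-457/688 d=457/4128
S(19/4) = -248437/44032

Δ: Δ0=-3/2, Δ1=-3, Δ2=1/3, Δ3=-1/2
row 1: diag=8, rhs=-9; c'=1/4, d'=-9/8
row 2: denom=10−2·1/4=19/2; d'=(20−2·-9/8)/(19/2)=89/38
row 3: denom=10−3·6/19=172/19; d'=(-5−3·89/38)/(172/19)=-457/344
back: M3=-457/344
back: M2=89/38−6/19·-457/344=475/172
back: M1=-9/8−1/4·475/172=-1249/688
M: M0=0, M1=-1249/688, M2=475/172, M3=-457/344, M4=0
seg 0: a=4, c=M0/2=0, d=(M1−M0)/(6·2)=-1249/8256, b=Δ0−h0·(2M0+M1)/6=-1847/2064
seg 1: a=1, c=M1/2=-1249/1376, d=(M2−M1)/(6·2)=3149/8256, b=Δ1−h1·(2M1+M2)/6=-2797/1032
seg 2: a=-5, c=M2/2=475/344, d=(M3−M2)/(6·3)=-469/2064, b=Δ2−h2·(2M2+M3)/6=-3641/2064
seg 3: a=-4, c=M3/2=-457/688, d=(M4−M3)/(6·2)=457/4128, b=Δ3−h3·(2M3+M4)/6=199/516
t_q=19/4 → seg 2, τ=3/4; S=-5+-3641/2064·τ+475/344·τ²+-469/2064·τ³=-248437/44032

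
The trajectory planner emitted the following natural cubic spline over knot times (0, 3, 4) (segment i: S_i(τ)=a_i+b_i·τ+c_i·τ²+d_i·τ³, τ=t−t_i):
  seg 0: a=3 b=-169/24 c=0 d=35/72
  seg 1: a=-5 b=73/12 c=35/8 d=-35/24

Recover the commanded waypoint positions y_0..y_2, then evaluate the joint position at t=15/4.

y_0=3 y_1=-5 y_2=4
S(15/4) = 721/512

y_0 = S_0(0) = a_0 = 3
y_1 = S_1(0) = a_1 = -5
y_2 = S_1(1) = 4
t_q=15/4 is in segment 1 (τ=3/4); S_1(τ)=721/512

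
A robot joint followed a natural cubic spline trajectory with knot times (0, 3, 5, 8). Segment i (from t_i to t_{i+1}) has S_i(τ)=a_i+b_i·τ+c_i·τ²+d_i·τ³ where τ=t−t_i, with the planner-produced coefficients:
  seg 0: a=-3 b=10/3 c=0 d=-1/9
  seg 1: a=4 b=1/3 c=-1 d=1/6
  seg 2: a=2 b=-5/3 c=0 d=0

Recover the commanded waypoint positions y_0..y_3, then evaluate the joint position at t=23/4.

y_0=-3 y_1=4 y_2=2 y_3=-3
S(23/4) = 3/4

y_0 = S_0(0) = a_0 = -3
y_1 = S_1(0) = a_1 = 4
y_2 = S_2(0) = a_2 = 2
y_3 = S_2(3) = -3
t_q=23/4 is in segment 2 (τ=3/4); S_2(τ)=3/4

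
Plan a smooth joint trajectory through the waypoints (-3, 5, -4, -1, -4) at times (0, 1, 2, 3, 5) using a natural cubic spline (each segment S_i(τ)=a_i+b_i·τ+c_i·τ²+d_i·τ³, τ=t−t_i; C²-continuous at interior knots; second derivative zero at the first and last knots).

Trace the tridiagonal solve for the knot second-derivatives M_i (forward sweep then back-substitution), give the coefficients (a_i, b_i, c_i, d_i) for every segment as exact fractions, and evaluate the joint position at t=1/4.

Δ: Δ0=8, Δ1=-9, Δ2=3, Δ3=-3/2
row 1: diag=4, rhs=-102; c'=1/4, d'=-51/2
row 2: denom=4−1·1/4=15/4; d'=(72−1·-51/2)/(15/4)=26
row 3: denom=6−1·4/15=86/15; d'=(-27−1·26)/(86/15)=-795/86
back: M3=-795/86
back: M2=26−4/15·-795/86=1224/43
back: M1=-51/2−1/4·1224/43=-2805/86
M: M0=0, M1=-2805/86, M2=1224/43, M3=-795/86, M4=0
seg 0: a=-3, c=M0/2=0, d=(M1−M0)/(6·1)=-935/172, b=Δ0−h0·(2M0+M1)/6=2311/172
seg 1: a=5, c=M1/2=-2805/172, d=(M2−M1)/(6·1)=1751/172, b=Δ1−h1·(2M1+M2)/6=-247/86
seg 2: a=-4, c=M2/2=612/43, d=(M3−M2)/(6·1)=-1081/172, b=Δ2−h2·(2M2+M3)/6=-851/172
seg 3: a=-1, c=M3/2=-795/172, d=(M4−M3)/(6·2)=265/344, b=Δ3−h3·(2M3+M4)/6=401/86
t_q=1/4 → seg 0, τ=1/4; S=-3+2311/172·τ+0·τ²+-935/172·τ³=3017/11008

  seg 0: a=-3 b=2311/172 c=0 d=-935/172
  seg 1: a=5 b=-247/86 c=-2805/172 d=1751/172
  seg 2: a=-4 b=-851/172 c=612/43 d=-1081/172
  seg 3: a=-1 b=401/86 c=-795/172 d=265/344
S(1/4) = 3017/11008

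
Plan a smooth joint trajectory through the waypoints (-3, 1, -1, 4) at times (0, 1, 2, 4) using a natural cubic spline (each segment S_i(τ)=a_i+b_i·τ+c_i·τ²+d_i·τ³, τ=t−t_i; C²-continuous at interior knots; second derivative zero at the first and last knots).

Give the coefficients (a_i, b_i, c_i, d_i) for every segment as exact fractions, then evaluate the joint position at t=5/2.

  seg 0: a=-3 b=265/46 c=0 d=-81/46
  seg 1: a=1 b=11/23 c=-243/46 d=129/46
  seg 2: a=-1 b=-77/46 c=72/23 d=-12/23
S(5/2) = -103/92

Δ: Δ0=4, Δ1=-2, Δ2=5/2
row 1: diag=4, rhs=-36; c'=1/4, d'=-9
row 2: denom=6−1·1/4=23/4; d'=(27−1·-9)/(23/4)=144/23
back: M2=144/23
back: M1=-9−1/4·144/23=-243/23
M: M0=0, M1=-243/23, M2=144/23, M3=0
seg 0: a=-3, c=M0/2=0, d=(M1−M0)/(6·1)=-81/46, b=Δ0−h0·(2M0+M1)/6=265/46
seg 1: a=1, c=M1/2=-243/46, d=(M2−M1)/(6·1)=129/46, b=Δ1−h1·(2M1+M2)/6=11/23
seg 2: a=-1, c=M2/2=72/23, d=(M3−M2)/(6·2)=-12/23, b=Δ2−h2·(2M2+M3)/6=-77/46
t_q=5/2 → seg 2, τ=1/2; S=-1+-77/46·τ+72/23·τ²+-12/23·τ³=-103/92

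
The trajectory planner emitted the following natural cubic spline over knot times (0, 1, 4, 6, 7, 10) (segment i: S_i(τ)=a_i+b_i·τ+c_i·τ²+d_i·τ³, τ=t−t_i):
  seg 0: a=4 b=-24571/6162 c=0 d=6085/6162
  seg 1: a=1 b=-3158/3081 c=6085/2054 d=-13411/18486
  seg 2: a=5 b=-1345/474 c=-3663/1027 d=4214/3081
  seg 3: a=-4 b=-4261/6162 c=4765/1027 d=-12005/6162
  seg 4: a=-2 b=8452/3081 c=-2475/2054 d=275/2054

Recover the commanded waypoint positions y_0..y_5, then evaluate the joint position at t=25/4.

y_0 = S_0(0) = a_0 = 4
y_1 = S_1(0) = a_1 = 1
y_2 = S_2(0) = a_2 = 5
y_3 = S_3(0) = a_3 = -4
y_4 = S_4(0) = a_4 = -2
y_5 = S_4(3) = -1
t_q=25/4 is in segment 3 (τ=1/4); S_3(τ)=-514431/131456

y_0=4 y_1=1 y_2=5 y_3=-4 y_4=-2 y_5=-1
S(25/4) = -514431/131456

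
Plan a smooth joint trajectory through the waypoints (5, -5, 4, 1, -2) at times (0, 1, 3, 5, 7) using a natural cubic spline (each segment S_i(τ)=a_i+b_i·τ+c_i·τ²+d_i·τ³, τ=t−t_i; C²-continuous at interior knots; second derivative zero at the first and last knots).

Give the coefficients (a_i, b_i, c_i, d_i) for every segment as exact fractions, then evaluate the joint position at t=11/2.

Δ: Δ0=-10, Δ1=9/2, Δ2=-3/2, Δ3=-3/2
row 1: diag=6, rhs=87; c'=1/3, d'=29/2
row 2: denom=8−2·1/3=22/3; d'=(-36−2·29/2)/(22/3)=-195/22
row 3: denom=8−2·3/11=82/11; d'=(0−2·-195/22)/(82/11)=195/82
back: M3=195/82
back: M2=-195/22−3/11·195/82=-390/41
back: M1=29/2−1/3·-390/41=1449/82
M: M0=0, M1=1449/82, M2=-390/41, M3=195/82, M4=0
seg 0: a=5, c=M0/2=0, d=(M1−M0)/(6·1)=483/164, b=Δ0−h0·(2M0+M1)/6=-2123/164
seg 1: a=-5, c=M1/2=1449/164, d=(M2−M1)/(6·2)=-743/328, b=Δ1−h1·(2M1+M2)/6=-337/82
seg 2: a=4, c=M2/2=-195/41, d=(M3−M2)/(6·2)=325/328, b=Δ2−h2·(2M2+M3)/6=166/41
seg 3: a=1, c=M3/2=195/164, d=(M4−M3)/(6·2)=-65/328, b=Δ3−h3·(2M3+M4)/6=-253/82
t_q=11/2 → seg 3, τ=1/2; S=1+-253/82·τ+195/164·τ²+-65/328·τ³=-709/2624

  seg 0: a=5 b=-2123/164 c=0 d=483/164
  seg 1: a=-5 b=-337/82 c=1449/164 d=-743/328
  seg 2: a=4 b=166/41 c=-195/41 d=325/328
  seg 3: a=1 b=-253/82 c=195/164 d=-65/328
S(11/2) = -709/2624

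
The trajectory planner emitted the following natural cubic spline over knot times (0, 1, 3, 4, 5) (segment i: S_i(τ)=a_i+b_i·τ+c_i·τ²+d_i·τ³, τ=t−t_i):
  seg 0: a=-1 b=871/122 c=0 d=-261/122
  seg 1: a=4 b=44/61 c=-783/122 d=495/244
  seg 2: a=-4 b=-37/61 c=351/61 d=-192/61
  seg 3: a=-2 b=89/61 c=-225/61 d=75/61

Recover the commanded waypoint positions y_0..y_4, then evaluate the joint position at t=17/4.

y_0 = S_0(0) = a_0 = -1
y_1 = S_1(0) = a_1 = 4
y_2 = S_2(0) = a_2 = -4
y_3 = S_3(0) = a_3 = -2
y_4 = S_3(1) = -3
t_q=17/4 is in segment 3 (τ=1/4); S_3(τ)=-7209/3904

y_0=-1 y_1=4 y_2=-4 y_3=-2 y_4=-3
S(17/4) = -7209/3904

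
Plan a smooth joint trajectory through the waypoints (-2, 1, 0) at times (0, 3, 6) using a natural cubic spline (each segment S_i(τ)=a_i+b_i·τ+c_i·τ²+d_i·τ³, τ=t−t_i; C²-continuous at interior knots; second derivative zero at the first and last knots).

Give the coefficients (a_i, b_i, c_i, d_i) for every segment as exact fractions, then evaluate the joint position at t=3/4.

Δ: Δ0=1, Δ1=-1/3
row 1: diag=12, rhs=-8; c'=1/4, d'=-2/3
back: M1=-2/3
M: M0=0, M1=-2/3, M2=0
seg 0: a=-2, c=M0/2=0, d=(M1−M0)/(6·3)=-1/27, b=Δ0−h0·(2M0+M1)/6=4/3
seg 1: a=1, c=M1/2=-1/3, d=(M2−M1)/(6·3)=1/27, b=Δ1−h1·(2M1+M2)/6=1/3
t_q=3/4 → seg 0, τ=3/4; S=-2+4/3·τ+0·τ²+-1/27·τ³=-65/64

  seg 0: a=-2 b=4/3 c=0 d=-1/27
  seg 1: a=1 b=1/3 c=-1/3 d=1/27
S(3/4) = -65/64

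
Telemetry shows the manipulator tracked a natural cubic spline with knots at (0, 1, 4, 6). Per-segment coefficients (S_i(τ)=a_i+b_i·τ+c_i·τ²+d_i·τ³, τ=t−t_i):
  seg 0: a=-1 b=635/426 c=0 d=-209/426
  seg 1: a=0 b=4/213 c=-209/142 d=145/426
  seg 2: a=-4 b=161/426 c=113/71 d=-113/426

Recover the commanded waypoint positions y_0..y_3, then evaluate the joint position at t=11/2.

y_0 = S_0(0) = a_0 = -1
y_1 = S_1(0) = a_1 = 0
y_2 = S_2(0) = a_2 = -4
y_3 = S_2(2) = 1
t_q=11/2 is in segment 2 (τ=3/2); S_2(τ)=-849/1136

y_0=-1 y_1=0 y_2=-4 y_3=1
S(11/2) = -849/1136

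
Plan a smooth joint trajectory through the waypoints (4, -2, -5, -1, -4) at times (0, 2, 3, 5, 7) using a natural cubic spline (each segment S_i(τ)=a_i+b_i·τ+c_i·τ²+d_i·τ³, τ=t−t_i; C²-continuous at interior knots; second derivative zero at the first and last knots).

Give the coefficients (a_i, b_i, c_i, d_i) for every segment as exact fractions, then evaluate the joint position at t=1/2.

  seg 0: a=4 b=-337/128 c=0 d=-47/512
  seg 1: a=-2 b=-239/64 c=-141/256 d=329/256
  seg 2: a=-5 b=-251/256 c=423/128 d=-929/1024
  seg 3: a=-1 b=173/128 c=-1095/512 d=365/1024
S(1/2) = 10945/4096

Δ: Δ0=-3, Δ1=-3, Δ2=2, Δ3=-3/2
row 1: diag=6, rhs=0; c'=1/6, d'=0
row 2: denom=6−1·1/6=35/6; d'=(30−1·0)/(35/6)=36/7
row 3: denom=8−2·12/35=256/35; d'=(-21−2·36/7)/(256/35)=-1095/256
back: M3=-1095/256
back: M2=36/7−12/35·-1095/256=423/64
back: M1=0−1/6·423/64=-141/128
M: M0=0, M1=-141/128, M2=423/64, M3=-1095/256, M4=0
seg 0: a=4, c=M0/2=0, d=(M1−M0)/(6·2)=-47/512, b=Δ0−h0·(2M0+M1)/6=-337/128
seg 1: a=-2, c=M1/2=-141/256, d=(M2−M1)/(6·1)=329/256, b=Δ1−h1·(2M1+M2)/6=-239/64
seg 2: a=-5, c=M2/2=423/128, d=(M3−M2)/(6·2)=-929/1024, b=Δ2−h2·(2M2+M3)/6=-251/256
seg 3: a=-1, c=M3/2=-1095/512, d=(M4−M3)/(6·2)=365/1024, b=Δ3−h3·(2M3+M4)/6=173/128
t_q=1/2 → seg 0, τ=1/2; S=4+-337/128·τ+0·τ²+-47/512·τ³=10945/4096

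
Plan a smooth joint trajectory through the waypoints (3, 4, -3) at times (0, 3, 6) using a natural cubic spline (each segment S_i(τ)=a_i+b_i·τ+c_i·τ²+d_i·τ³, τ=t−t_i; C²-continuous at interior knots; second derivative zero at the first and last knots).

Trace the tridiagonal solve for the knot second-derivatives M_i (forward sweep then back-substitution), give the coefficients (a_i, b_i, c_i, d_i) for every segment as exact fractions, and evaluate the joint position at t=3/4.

  seg 0: a=3 b=1 c=0 d=-2/27
  seg 1: a=4 b=-1 c=-2/3 d=2/27
S(3/4) = 119/32

Δ: Δ0=1/3, Δ1=-7/3
row 1: diag=12, rhs=-16; c'=1/4, d'=-4/3
back: M1=-4/3
M: M0=0, M1=-4/3, M2=0
seg 0: a=3, c=M0/2=0, d=(M1−M0)/(6·3)=-2/27, b=Δ0−h0·(2M0+M1)/6=1
seg 1: a=4, c=M1/2=-2/3, d=(M2−M1)/(6·3)=2/27, b=Δ1−h1·(2M1+M2)/6=-1
t_q=3/4 → seg 0, τ=3/4; S=3+1·τ+0·τ²+-2/27·τ³=119/32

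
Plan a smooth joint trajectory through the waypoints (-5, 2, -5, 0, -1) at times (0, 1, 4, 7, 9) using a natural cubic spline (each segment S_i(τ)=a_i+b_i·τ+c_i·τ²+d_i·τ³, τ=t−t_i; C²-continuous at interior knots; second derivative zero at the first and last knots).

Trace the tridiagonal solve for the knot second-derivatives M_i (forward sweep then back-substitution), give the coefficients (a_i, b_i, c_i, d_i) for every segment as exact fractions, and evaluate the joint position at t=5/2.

Δ: Δ0=7, Δ1=-7/3, Δ2=5/3, Δ3=-1/2
row 1: diag=8, rhs=-56; c'=3/8, d'=-7
row 2: denom=12−3·3/8=87/8; d'=(24−3·-7)/(87/8)=120/29
row 3: denom=10−3·8/29=266/29; d'=(-13−3·120/29)/(266/29)=-737/266
back: M3=-737/266
back: M2=120/29−8/29·-737/266=652/133
back: M1=-7−3/8·652/133=-2351/266
M: M0=0, M1=-2351/266, M2=652/133, M3=-737/266, M4=0
seg 0: a=-5, c=M0/2=0, d=(M1−M0)/(6·1)=-2351/1596, b=Δ0−h0·(2M0+M1)/6=13523/1596
seg 1: a=2, c=M1/2=-2351/532, d=(M2−M1)/(6·3)=3655/4788, b=Δ1−h1·(2M1+M2)/6=3235/798
seg 2: a=-5, c=M2/2=326/133, d=(M3−M2)/(6·3)=-2041/4788, b=Δ2−h2·(2M2+M3)/6=-2953/1596
seg 3: a=0, c=M3/2=-737/532, d=(M4−M3)/(6·2)=737/3192, b=Δ3−h3·(2M3+M4)/6=1075/798
t_q=5/2 → seg 1, τ=3/2; S=2+3235/798·τ+-2351/532·τ²+3655/4788·τ³=3039/4256

  seg 0: a=-5 b=13523/1596 c=0 d=-2351/1596
  seg 1: a=2 b=3235/798 c=-2351/532 d=3655/4788
  seg 2: a=-5 b=-2953/1596 c=326/133 d=-2041/4788
  seg 3: a=0 b=1075/798 c=-737/532 d=737/3192
S(5/2) = 3039/4256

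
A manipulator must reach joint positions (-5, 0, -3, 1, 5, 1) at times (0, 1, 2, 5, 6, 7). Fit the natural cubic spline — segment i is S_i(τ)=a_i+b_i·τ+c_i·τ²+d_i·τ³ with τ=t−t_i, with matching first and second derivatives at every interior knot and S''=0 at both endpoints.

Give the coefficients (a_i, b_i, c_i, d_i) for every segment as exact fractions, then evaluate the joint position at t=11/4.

  seg 0: a=-5 b=17578/2451 c=0 d=-5323/2451
  seg 1: a=0 b=1609/2451 c=-5323/817 d=7007/2451
  seg 2: a=-3 b=-9308/2451 c=1684/817 d=-20/171
  seg 3: a=1 b=13264/2451 c=824/817 d=-5932/2451
  seg 4: a=5 b=412/2451 c=-5108/817 d=5108/2451
S(11/4) = -61937/13072

Δ: Δ0=5, Δ1=-3, Δ2=4/3, Δ3=4, Δ4=-4
row 1: diag=4, rhs=-48; c'=1/4, d'=-12
row 2: denom=8−1·1/4=31/4; d'=(26−1·-12)/(31/4)=152/31
row 3: denom=8−3·12/31=212/31; d'=(16−3·152/31)/(212/31)=10/53
row 4: denom=4−1·31/212=817/212; d'=(-48−1·10/53)/(817/212)=-10216/817
back: M4=-10216/817
back: M3=10/53−31/212·-10216/817=1648/817
back: M2=152/31−12/31·1648/817=3368/817
back: M1=-12−1/4·3368/817=-10646/817
M: M0=0, M1=-10646/817, M2=3368/817, M3=1648/817, M4=-10216/817, M5=0
seg 0: a=-5, c=M0/2=0, d=(M1−M0)/(6·1)=-5323/2451, b=Δ0−h0·(2M0+M1)/6=17578/2451
seg 1: a=0, c=M1/2=-5323/817, d=(M2−M1)/(6·1)=7007/2451, b=Δ1−h1·(2M1+M2)/6=1609/2451
seg 2: a=-3, c=M2/2=1684/817, d=(M3−M2)/(6·3)=-20/171, b=Δ2−h2·(2M2+M3)/6=-9308/2451
seg 3: a=1, c=M3/2=824/817, d=(M4−M3)/(6·1)=-5932/2451, b=Δ3−h3·(2M3+M4)/6=13264/2451
seg 4: a=5, c=M4/2=-5108/817, d=(M5−M4)/(6·1)=5108/2451, b=Δ4−h4·(2M4+M5)/6=412/2451
t_q=11/4 → seg 2, τ=3/4; S=-3+-9308/2451·τ+1684/817·τ²+-20/171·τ³=-61937/13072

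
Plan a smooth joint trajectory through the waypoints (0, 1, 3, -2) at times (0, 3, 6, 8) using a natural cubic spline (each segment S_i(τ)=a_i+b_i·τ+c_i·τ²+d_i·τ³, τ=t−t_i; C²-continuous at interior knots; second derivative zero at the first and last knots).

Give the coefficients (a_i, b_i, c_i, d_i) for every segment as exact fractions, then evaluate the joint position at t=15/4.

Δ: Δ0=1/3, Δ1=2/3, Δ2=-5/2
row 1: diag=12, rhs=2; c'=1/4, d'=1/6
row 2: denom=10−3·1/4=37/4; d'=(-19−3·1/6)/(37/4)=-78/37
back: M2=-78/37
back: M1=1/6−1/4·-78/37=77/111
M: M0=0, M1=77/111, M2=-78/37, M3=0
seg 0: a=0, c=M0/2=0, d=(M1−M0)/(6·3)=77/1998, b=Δ0−h0·(2M0+M1)/6=-1/74
seg 1: a=1, c=M1/2=77/222, d=(M2−M1)/(6·3)=-311/1998, b=Δ1−h1·(2M1+M2)/6=38/37
seg 2: a=3, c=M2/2=-39/37, d=(M3−M2)/(6·2)=13/74, b=Δ2−h2·(2M2+M3)/6=-81/74
t_q=15/4 → seg 1, τ=3/4; S=1+38/37·τ+77/222·τ²+-311/1998·τ³=8997/4736

  seg 0: a=0 b=-1/74 c=0 d=77/1998
  seg 1: a=1 b=38/37 c=77/222 d=-311/1998
  seg 2: a=3 b=-81/74 c=-39/37 d=13/74
S(15/4) = 8997/4736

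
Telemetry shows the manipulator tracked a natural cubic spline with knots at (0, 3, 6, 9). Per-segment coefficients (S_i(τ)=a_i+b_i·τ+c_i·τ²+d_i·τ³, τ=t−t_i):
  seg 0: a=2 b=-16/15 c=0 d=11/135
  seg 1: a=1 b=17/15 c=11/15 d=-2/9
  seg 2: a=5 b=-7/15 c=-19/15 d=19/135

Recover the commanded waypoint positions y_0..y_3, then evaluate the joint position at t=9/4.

y_0 = S_0(0) = a_0 = 2
y_1 = S_1(0) = a_1 = 1
y_2 = S_2(0) = a_2 = 5
y_3 = S_2(3) = -4
t_q=9/4 is in segment 0 (τ=9/4); S_0(τ)=169/320

y_0=2 y_1=1 y_2=5 y_3=-4
S(9/4) = 169/320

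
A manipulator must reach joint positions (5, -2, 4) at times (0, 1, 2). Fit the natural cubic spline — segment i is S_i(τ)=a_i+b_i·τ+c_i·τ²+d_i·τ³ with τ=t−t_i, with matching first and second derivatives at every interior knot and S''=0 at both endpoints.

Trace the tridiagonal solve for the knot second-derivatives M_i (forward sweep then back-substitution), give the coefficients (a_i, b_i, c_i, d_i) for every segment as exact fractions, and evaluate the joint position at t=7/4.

  seg 0: a=5 b=-41/4 c=0 d=13/4
  seg 1: a=-2 b=-1/2 c=39/4 d=-13/4
S(7/4) = 445/256

Δ: Δ0=-7, Δ1=6
row 1: diag=4, rhs=78; c'=1/4, d'=39/2
back: M1=39/2
M: M0=0, M1=39/2, M2=0
seg 0: a=5, c=M0/2=0, d=(M1−M0)/(6·1)=13/4, b=Δ0−h0·(2M0+M1)/6=-41/4
seg 1: a=-2, c=M1/2=39/4, d=(M2−M1)/(6·1)=-13/4, b=Δ1−h1·(2M1+M2)/6=-1/2
t_q=7/4 → seg 1, τ=3/4; S=-2+-1/2·τ+39/4·τ²+-13/4·τ³=445/256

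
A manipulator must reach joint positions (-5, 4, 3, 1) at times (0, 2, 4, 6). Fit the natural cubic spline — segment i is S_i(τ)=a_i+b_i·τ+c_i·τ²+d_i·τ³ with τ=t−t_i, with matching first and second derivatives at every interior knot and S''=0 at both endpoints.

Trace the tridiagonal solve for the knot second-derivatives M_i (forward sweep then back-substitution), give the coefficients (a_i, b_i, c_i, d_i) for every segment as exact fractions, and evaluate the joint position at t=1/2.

  seg 0: a=-5 b=29/5 c=0 d=-13/40
  seg 1: a=4 b=19/10 c=-39/20 d=3/8
  seg 2: a=3 b=-7/5 c=3/10 d=-1/20
S(1/2) = -137/64

Δ: Δ0=9/2, Δ1=-1/2, Δ2=-1
row 1: diag=8, rhs=-30; c'=1/4, d'=-15/4
row 2: denom=8−2·1/4=15/2; d'=(-3−2·-15/4)/(15/2)=3/5
back: M2=3/5
back: M1=-15/4−1/4·3/5=-39/10
M: M0=0, M1=-39/10, M2=3/5, M3=0
seg 0: a=-5, c=M0/2=0, d=(M1−M0)/(6·2)=-13/40, b=Δ0−h0·(2M0+M1)/6=29/5
seg 1: a=4, c=M1/2=-39/20, d=(M2−M1)/(6·2)=3/8, b=Δ1−h1·(2M1+M2)/6=19/10
seg 2: a=3, c=M2/2=3/10, d=(M3−M2)/(6·2)=-1/20, b=Δ2−h2·(2M2+M3)/6=-7/5
t_q=1/2 → seg 0, τ=1/2; S=-5+29/5·τ+0·τ²+-13/40·τ³=-137/64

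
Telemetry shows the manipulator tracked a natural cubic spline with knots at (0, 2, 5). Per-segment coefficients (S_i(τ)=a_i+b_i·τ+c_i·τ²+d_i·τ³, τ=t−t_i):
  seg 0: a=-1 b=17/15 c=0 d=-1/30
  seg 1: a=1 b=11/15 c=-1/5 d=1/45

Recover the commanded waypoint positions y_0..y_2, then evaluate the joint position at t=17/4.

y_0=-1 y_1=1 y_2=2
S(17/4) = 121/64

y_0 = S_0(0) = a_0 = -1
y_1 = S_1(0) = a_1 = 1
y_2 = S_1(3) = 2
t_q=17/4 is in segment 1 (τ=9/4); S_1(τ)=121/64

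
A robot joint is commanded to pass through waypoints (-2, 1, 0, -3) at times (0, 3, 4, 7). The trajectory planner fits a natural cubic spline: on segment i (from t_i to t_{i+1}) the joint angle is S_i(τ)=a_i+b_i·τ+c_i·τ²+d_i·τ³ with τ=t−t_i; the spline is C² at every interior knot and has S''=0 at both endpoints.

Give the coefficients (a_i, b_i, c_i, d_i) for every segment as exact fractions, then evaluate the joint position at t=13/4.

  seg 0: a=-2 b=37/21 c=0 d=-16/189
  seg 1: a=1 b=-11/21 c=-16/21 d=2/7
  seg 2: a=0 b=-25/21 c=2/21 d=-2/189
S(13/4) = 185/224

Δ: Δ0=1, Δ1=-1, Δ2=-1
row 1: diag=8, rhs=-12; c'=1/8, d'=-3/2
row 2: denom=8−1·1/8=63/8; d'=(0−1·-3/2)/(63/8)=4/21
back: M2=4/21
back: M1=-3/2−1/8·4/21=-32/21
M: M0=0, M1=-32/21, M2=4/21, M3=0
seg 0: a=-2, c=M0/2=0, d=(M1−M0)/(6·3)=-16/189, b=Δ0−h0·(2M0+M1)/6=37/21
seg 1: a=1, c=M1/2=-16/21, d=(M2−M1)/(6·1)=2/7, b=Δ1−h1·(2M1+M2)/6=-11/21
seg 2: a=0, c=M2/2=2/21, d=(M3−M2)/(6·3)=-2/189, b=Δ2−h2·(2M2+M3)/6=-25/21
t_q=13/4 → seg 1, τ=1/4; S=1+-11/21·τ+-16/21·τ²+2/7·τ³=185/224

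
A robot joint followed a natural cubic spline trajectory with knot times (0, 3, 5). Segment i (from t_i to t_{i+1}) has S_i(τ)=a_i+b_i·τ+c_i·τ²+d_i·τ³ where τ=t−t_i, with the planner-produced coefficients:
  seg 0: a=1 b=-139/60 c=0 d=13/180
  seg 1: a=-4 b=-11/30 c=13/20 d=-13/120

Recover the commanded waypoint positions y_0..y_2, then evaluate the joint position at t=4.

y_0=1 y_1=-4 y_2=-3
S(4) = -153/40

y_0 = S_0(0) = a_0 = 1
y_1 = S_1(0) = a_1 = -4
y_2 = S_1(2) = -3
t_q=4 is in segment 1 (τ=1); S_1(τ)=-153/40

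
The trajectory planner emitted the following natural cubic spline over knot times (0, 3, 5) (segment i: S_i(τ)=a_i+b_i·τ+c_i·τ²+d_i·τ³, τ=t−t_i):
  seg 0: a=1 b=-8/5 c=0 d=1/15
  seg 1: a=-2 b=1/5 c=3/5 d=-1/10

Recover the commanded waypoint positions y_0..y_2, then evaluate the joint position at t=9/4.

y_0 = S_0(0) = a_0 = 1
y_1 = S_1(0) = a_1 = -2
y_2 = S_1(2) = 0
t_q=9/4 is in segment 0 (τ=9/4); S_0(τ)=-589/320

y_0=1 y_1=-2 y_2=0
S(9/4) = -589/320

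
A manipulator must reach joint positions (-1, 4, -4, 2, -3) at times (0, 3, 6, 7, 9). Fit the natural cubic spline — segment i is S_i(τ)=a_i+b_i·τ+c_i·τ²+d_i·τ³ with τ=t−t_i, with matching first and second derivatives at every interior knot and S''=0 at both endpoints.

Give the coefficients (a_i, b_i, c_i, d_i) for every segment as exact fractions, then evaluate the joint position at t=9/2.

Δ: Δ0=5/3, Δ1=-8/3, Δ2=6, Δ3=-5/2
row 1: diag=12, rhs=-26; c'=1/4, d'=-13/6
row 2: denom=8−3·1/4=29/4; d'=(52−3·-13/6)/(29/4)=234/29
row 3: denom=6−1·4/29=170/29; d'=(-51−1·234/29)/(170/29)=-1713/170
back: M3=-1713/170
back: M2=234/29−4/29·-1713/170=804/85
back: M1=-13/6−1/4·804/85=-2311/510
M: M0=0, M1=-2311/510, M2=804/85, M3=-1713/170, M4=0
seg 0: a=-1, c=M0/2=0, d=(M1−M0)/(6·3)=-2311/9180, b=Δ0−h0·(2M0+M1)/6=1337/340
seg 1: a=4, c=M1/2=-2311/1020, d=(M2−M1)/(6·3)=1427/1836, b=Δ1−h1·(2M1+M2)/6=-487/170
seg 2: a=-4, c=M2/2=402/85, d=(M3−M2)/(6·1)=-1107/340, b=Δ2−h2·(2M2+M3)/6=1539/340
seg 3: a=2, c=M3/2=-1713/340, d=(M4−M3)/(6·2)=571/680, b=Δ3−h3·(2M3+M4)/6=717/170
t_q=9/2 → seg 1, τ=3/2; S=4+-487/170·τ+-2311/1020·τ²+1427/1836·τ³=-7539/2720

  seg 0: a=-1 b=1337/340 c=0 d=-2311/9180
  seg 1: a=4 b=-487/170 c=-2311/1020 d=1427/1836
  seg 2: a=-4 b=1539/340 c=402/85 d=-1107/340
  seg 3: a=2 b=717/170 c=-1713/340 d=571/680
S(9/2) = -7539/2720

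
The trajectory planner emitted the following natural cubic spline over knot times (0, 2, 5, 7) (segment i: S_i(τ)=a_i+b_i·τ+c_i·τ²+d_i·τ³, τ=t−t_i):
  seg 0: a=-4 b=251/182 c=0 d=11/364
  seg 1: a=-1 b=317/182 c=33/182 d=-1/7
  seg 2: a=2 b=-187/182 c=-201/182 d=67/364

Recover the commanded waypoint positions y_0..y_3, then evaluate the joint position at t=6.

y_0=-4 y_1=-1 y_2=2 y_3=-3
S(6) = 19/364

y_0 = S_0(0) = a_0 = -4
y_1 = S_1(0) = a_1 = -1
y_2 = S_2(0) = a_2 = 2
y_3 = S_2(2) = -3
t_q=6 is in segment 2 (τ=1); S_2(τ)=19/364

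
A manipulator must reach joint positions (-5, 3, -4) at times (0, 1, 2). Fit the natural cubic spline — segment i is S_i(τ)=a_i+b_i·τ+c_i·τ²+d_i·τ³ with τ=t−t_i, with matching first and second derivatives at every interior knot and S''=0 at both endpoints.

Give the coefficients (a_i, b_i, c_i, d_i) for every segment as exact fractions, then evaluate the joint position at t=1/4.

  seg 0: a=-5 b=47/4 c=0 d=-15/4
  seg 1: a=3 b=1/2 c=-45/4 d=15/4
S(1/4) = -543/256

Δ: Δ0=8, Δ1=-7
row 1: diag=4, rhs=-90; c'=1/4, d'=-45/2
back: M1=-45/2
M: M0=0, M1=-45/2, M2=0
seg 0: a=-5, c=M0/2=0, d=(M1−M0)/(6·1)=-15/4, b=Δ0−h0·(2M0+M1)/6=47/4
seg 1: a=3, c=M1/2=-45/4, d=(M2−M1)/(6·1)=15/4, b=Δ1−h1·(2M1+M2)/6=1/2
t_q=1/4 → seg 0, τ=1/4; S=-5+47/4·τ+0·τ²+-15/4·τ³=-543/256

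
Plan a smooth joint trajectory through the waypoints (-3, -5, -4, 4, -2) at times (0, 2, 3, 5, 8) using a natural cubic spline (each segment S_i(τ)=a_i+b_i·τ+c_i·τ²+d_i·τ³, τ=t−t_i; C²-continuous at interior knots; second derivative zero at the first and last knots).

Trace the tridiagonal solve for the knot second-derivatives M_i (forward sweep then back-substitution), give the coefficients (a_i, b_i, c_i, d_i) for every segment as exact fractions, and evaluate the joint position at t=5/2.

Δ: Δ0=-1, Δ1=1, Δ2=4, Δ3=-2
row 1: diag=6, rhs=12; c'=1/6, d'=2
row 2: denom=6−1·1/6=35/6; d'=(18−1·2)/(35/6)=96/35
row 3: denom=10−2·12/35=326/35; d'=(-36−2·96/35)/(326/35)=-726/163
back: M3=-726/163
back: M2=96/35−12/35·-726/163=696/163
back: M1=2−1/6·696/163=210/163
M: M0=0, M1=210/163, M2=696/163, M3=-726/163, M4=0
seg 0: a=-3, c=M0/2=0, d=(M1−M0)/(6·2)=35/326, b=Δ0−h0·(2M0+M1)/6=-233/163
seg 1: a=-5, c=M1/2=105/163, d=(M2−M1)/(6·1)=81/163, b=Δ1−h1·(2M1+M2)/6=-23/163
seg 2: a=-4, c=M2/2=348/163, d=(M3−M2)/(6·2)=-237/326, b=Δ2−h2·(2M2+M3)/6=430/163
seg 3: a=4, c=M3/2=-363/163, d=(M4−M3)/(6·3)=121/489, b=Δ3−h3·(2M3+M4)/6=400/163
t_q=5/2 → seg 1, τ=1/2; S=-5+-23/163·τ+105/163·τ²+81/163·τ³=-6321/1304

  seg 0: a=-3 b=-233/163 c=0 d=35/326
  seg 1: a=-5 b=-23/163 c=105/163 d=81/163
  seg 2: a=-4 b=430/163 c=348/163 d=-237/326
  seg 3: a=4 b=400/163 c=-363/163 d=121/489
S(5/2) = -6321/1304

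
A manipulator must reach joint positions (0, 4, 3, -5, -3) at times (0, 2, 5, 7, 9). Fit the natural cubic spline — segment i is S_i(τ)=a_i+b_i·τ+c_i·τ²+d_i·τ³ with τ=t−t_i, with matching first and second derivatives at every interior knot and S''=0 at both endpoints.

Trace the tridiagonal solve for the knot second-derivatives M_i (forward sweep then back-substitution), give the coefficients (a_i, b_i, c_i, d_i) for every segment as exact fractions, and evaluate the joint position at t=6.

  seg 0: a=0 b=1121/516 c=0 d=-89/2064
  seg 1: a=4 b=427/258 c=-89/344 d=-139/1032
  seg 2: a=3 b=-3647/1032 c=-253/172 d=2555/4128
  seg 3: a=-5 b=-1027/516 c=1543/688 d=-1543/4128
S(6) = -1907/1376

Δ: Δ0=2, Δ1=-1/3, Δ2=-4, Δ3=1
row 1: diag=10, rhs=-14; c'=3/10, d'=-7/5
row 2: denom=10−3·3/10=91/10; d'=(-22−3·-7/5)/(91/10)=-178/91
row 3: denom=8−2·20/91=688/91; d'=(30−2·-178/91)/(688/91)=1543/344
back: M3=1543/344
back: M2=-178/91−20/91·1543/344=-253/86
back: M1=-7/5−3/10·-253/86=-89/172
M: M0=0, M1=-89/172, M2=-253/86, M3=1543/344, M4=0
seg 0: a=0, c=M0/2=0, d=(M1−M0)/(6·2)=-89/2064, b=Δ0−h0·(2M0+M1)/6=1121/516
seg 1: a=4, c=M1/2=-89/344, d=(M2−M1)/(6·3)=-139/1032, b=Δ1−h1·(2M1+M2)/6=427/258
seg 2: a=3, c=M2/2=-253/172, d=(M3−M2)/(6·2)=2555/4128, b=Δ2−h2·(2M2+M3)/6=-3647/1032
seg 3: a=-5, c=M3/2=1543/688, d=(M4−M3)/(6·2)=-1543/4128, b=Δ3−h3·(2M3+M4)/6=-1027/516
t_q=6 → seg 2, τ=1; S=3+-3647/1032·τ+-253/172·τ²+2555/4128·τ³=-1907/1376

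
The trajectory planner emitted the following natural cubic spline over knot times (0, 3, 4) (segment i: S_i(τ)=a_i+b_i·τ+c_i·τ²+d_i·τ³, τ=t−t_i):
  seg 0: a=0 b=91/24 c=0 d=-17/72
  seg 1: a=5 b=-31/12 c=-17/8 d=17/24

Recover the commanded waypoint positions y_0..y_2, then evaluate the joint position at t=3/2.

y_0=0 y_1=5 y_2=1
S(3/2) = 313/64

y_0 = S_0(0) = a_0 = 0
y_1 = S_1(0) = a_1 = 5
y_2 = S_1(1) = 1
t_q=3/2 is in segment 0 (τ=3/2); S_0(τ)=313/64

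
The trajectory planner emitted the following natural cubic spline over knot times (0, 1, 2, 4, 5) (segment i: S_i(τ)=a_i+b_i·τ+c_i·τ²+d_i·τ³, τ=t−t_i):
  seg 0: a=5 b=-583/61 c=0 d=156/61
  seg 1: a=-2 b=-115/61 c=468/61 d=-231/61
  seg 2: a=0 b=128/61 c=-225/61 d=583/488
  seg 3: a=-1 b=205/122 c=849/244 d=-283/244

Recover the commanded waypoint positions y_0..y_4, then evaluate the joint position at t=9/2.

y_0 = S_0(0) = a_0 = 5
y_1 = S_1(0) = a_1 = -2
y_2 = S_2(0) = a_2 = 0
y_3 = S_3(0) = a_3 = -1
y_4 = S_3(1) = 3
t_q=9/2 is in segment 3 (τ=1/2); S_3(τ)=1103/1952

y_0=5 y_1=-2 y_2=0 y_3=-1 y_4=3
S(9/2) = 1103/1952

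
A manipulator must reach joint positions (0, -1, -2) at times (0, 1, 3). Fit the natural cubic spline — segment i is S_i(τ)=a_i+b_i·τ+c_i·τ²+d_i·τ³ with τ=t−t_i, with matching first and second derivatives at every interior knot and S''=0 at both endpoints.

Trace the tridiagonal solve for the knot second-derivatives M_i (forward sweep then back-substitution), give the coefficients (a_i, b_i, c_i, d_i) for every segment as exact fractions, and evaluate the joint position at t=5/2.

  seg 0: a=0 b=-13/12 c=0 d=1/12
  seg 1: a=-1 b=-5/6 c=1/4 d=-1/24
S(5/2) = -117/64

Δ: Δ0=-1, Δ1=-1/2
row 1: diag=6, rhs=3; c'=1/3, d'=1/2
back: M1=1/2
M: M0=0, M1=1/2, M2=0
seg 0: a=0, c=M0/2=0, d=(M1−M0)/(6·1)=1/12, b=Δ0−h0·(2M0+M1)/6=-13/12
seg 1: a=-1, c=M1/2=1/4, d=(M2−M1)/(6·2)=-1/24, b=Δ1−h1·(2M1+M2)/6=-5/6
t_q=5/2 → seg 1, τ=3/2; S=-1+-5/6·τ+1/4·τ²+-1/24·τ³=-117/64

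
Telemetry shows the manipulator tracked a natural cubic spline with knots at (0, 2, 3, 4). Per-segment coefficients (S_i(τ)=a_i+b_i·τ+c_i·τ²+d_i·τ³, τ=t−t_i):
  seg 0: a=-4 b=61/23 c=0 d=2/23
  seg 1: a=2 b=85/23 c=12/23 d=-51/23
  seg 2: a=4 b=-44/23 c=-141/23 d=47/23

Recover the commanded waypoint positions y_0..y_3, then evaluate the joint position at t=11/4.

y_0=-4 y_1=2 y_2=4 y_3=-2
S(11/4) = 6079/1472

y_0 = S_0(0) = a_0 = -4
y_1 = S_1(0) = a_1 = 2
y_2 = S_2(0) = a_2 = 4
y_3 = S_2(1) = -2
t_q=11/4 is in segment 1 (τ=3/4); S_1(τ)=6079/1472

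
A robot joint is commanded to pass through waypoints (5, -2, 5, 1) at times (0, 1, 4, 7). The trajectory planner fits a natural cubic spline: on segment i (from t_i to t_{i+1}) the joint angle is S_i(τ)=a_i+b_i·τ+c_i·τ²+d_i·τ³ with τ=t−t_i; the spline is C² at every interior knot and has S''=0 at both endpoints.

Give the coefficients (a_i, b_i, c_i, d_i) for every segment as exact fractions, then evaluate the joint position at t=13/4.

  seg 0: a=5 b=-244/29 c=0 d=41/29
  seg 1: a=-2 b=-121/29 c=123/29 d=-541/783
  seg 2: a=5 b=76/29 c=-172/87 d=172/783
S(13/4) = 4109/1856

Δ: Δ0=-7, Δ1=7/3, Δ2=-4/3
row 1: diag=8, rhs=56; c'=3/8, d'=7
row 2: denom=12−3·3/8=87/8; d'=(-22−3·7)/(87/8)=-344/87
back: M2=-344/87
back: M1=7−3/8·-344/87=246/29
M: M0=0, M1=246/29, M2=-344/87, M3=0
seg 0: a=5, c=M0/2=0, d=(M1−M0)/(6·1)=41/29, b=Δ0−h0·(2M0+M1)/6=-244/29
seg 1: a=-2, c=M1/2=123/29, d=(M2−M1)/(6·3)=-541/783, b=Δ1−h1·(2M1+M2)/6=-121/29
seg 2: a=5, c=M2/2=-172/87, d=(M3−M2)/(6·3)=172/783, b=Δ2−h2·(2M2+M3)/6=76/29
t_q=13/4 → seg 1, τ=9/4; S=-2+-121/29·τ+123/29·τ²+-541/783·τ³=4109/1856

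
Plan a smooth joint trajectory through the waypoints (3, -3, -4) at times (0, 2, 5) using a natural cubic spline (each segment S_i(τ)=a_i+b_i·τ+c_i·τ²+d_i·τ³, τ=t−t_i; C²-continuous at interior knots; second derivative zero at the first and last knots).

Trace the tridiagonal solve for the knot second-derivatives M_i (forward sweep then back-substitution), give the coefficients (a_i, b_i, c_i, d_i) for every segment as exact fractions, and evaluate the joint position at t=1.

  seg 0: a=3 b=-53/15 c=0 d=2/15
  seg 1: a=-3 b=-29/15 c=4/5 d=-4/45
S(1) = -2/5

Δ: Δ0=-3, Δ1=-1/3
row 1: diag=10, rhs=16; c'=3/10, d'=8/5
back: M1=8/5
M: M0=0, M1=8/5, M2=0
seg 0: a=3, c=M0/2=0, d=(M1−M0)/(6·2)=2/15, b=Δ0−h0·(2M0+M1)/6=-53/15
seg 1: a=-3, c=M1/2=4/5, d=(M2−M1)/(6·3)=-4/45, b=Δ1−h1·(2M1+M2)/6=-29/15
t_q=1 → seg 0, τ=1; S=3+-53/15·τ+0·τ²+2/15·τ³=-2/5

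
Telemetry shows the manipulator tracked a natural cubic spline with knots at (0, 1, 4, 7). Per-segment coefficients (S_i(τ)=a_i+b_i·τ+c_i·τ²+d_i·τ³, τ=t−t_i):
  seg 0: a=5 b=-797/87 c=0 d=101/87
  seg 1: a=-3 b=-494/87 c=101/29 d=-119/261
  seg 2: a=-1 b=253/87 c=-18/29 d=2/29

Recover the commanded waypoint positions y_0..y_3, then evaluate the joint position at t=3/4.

y_0 = S_0(0) = a_0 = 5
y_1 = S_1(0) = a_1 = -3
y_2 = S_2(0) = a_2 = -1
y_3 = S_2(3) = 4
t_q=3/4 is in segment 0 (τ=3/4); S_0(τ)=-2563/1856

y_0=5 y_1=-3 y_2=-1 y_3=4
S(3/4) = -2563/1856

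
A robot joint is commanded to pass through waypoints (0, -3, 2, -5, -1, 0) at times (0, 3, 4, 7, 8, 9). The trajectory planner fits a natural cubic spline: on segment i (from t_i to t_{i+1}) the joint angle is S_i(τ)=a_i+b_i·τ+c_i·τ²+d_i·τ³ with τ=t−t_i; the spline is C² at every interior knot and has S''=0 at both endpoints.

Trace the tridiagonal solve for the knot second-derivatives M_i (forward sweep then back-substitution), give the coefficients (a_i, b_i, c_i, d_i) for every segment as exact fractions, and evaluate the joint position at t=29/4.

Δ: Δ0=-1, Δ1=5, Δ2=-7/3, Δ3=4, Δ4=1
row 1: diag=8, rhs=36; c'=1/8, d'=9/2
row 2: denom=8−1·1/8=63/8; d'=(-44−1·9/2)/(63/8)=-388/63
row 3: denom=8−3·8/21=48/7; d'=(38−3·-388/63)/(48/7)=593/72
row 4: denom=4−1·7/48=185/48; d'=(-18−1·593/72)/(185/48)=-3778/555
back: M4=-3778/555
back: M3=593/72−7/48·-3778/555=5122/555
back: M2=-388/63−8/21·5122/555=-16108/1665
back: M1=9/2−1/8·-16108/1665=9506/1665
M: M0=0, M1=9506/1665, M2=-16108/1665, M3=5122/555, M4=-3778/555, M5=0
seg 0: a=0, c=M0/2=0, d=(M1−M0)/(6·3)=4753/14985, b=Δ0−h0·(2M0+M1)/6=-6418/1665
seg 1: a=-3, c=M1/2=4753/1665, d=(M2−M1)/(6·1)=-1423/555, b=Δ1−h1·(2M1+M2)/6=7841/1665
seg 2: a=2, c=M2/2=-8054/1665, d=(M3−M2)/(6·3)=15737/14985, b=Δ2−h2·(2M2+M3)/6=908/333
seg 3: a=-5, c=M3/2=2561/555, d=(M4−M3)/(6·1)=-890/333, b=Δ3−h3·(2M3+M4)/6=3427/1665
seg 4: a=-1, c=M4/2=-1889/555, d=(M5−M4)/(6·1)=1889/1665, b=Δ4−h4·(2M4+M5)/6=5443/1665
t_q=29/4 → seg 3, τ=1/4; S=-5+3427/1665·τ+2561/555·τ²+-890/333·τ³=-75281/17760

  seg 0: a=0 b=-6418/1665 c=0 d=4753/14985
  seg 1: a=-3 b=7841/1665 c=4753/1665 d=-1423/555
  seg 2: a=2 b=908/333 c=-8054/1665 d=15737/14985
  seg 3: a=-5 b=3427/1665 c=2561/555 d=-890/333
  seg 4: a=-1 b=5443/1665 c=-1889/555 d=1889/1665
S(29/4) = -75281/17760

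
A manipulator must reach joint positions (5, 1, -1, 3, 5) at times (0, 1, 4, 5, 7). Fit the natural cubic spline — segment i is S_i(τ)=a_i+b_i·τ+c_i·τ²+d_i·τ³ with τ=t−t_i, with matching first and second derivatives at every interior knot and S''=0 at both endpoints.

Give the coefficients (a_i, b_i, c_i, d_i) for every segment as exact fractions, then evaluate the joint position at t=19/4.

  seg 0: a=5 b=-4055/966 c=0 d=191/966
  seg 1: a=1 b=-1741/483 c=191/322 d=373/2898
  seg 2: a=-1 b=3313/966 c=282/161 d=-163/138
  seg 3: a=3 b=1637/483 c=-577/322 d=577/1932
S(19/4) = 1845/896

Δ: Δ0=-4, Δ1=-2/3, Δ2=4, Δ3=1
row 1: diag=8, rhs=20; c'=3/8, d'=5/2
row 2: denom=8−3·3/8=55/8; d'=(28−3·5/2)/(55/8)=164/55
row 3: denom=6−1·8/55=322/55; d'=(-18−1·164/55)/(322/55)=-577/161
back: M3=-577/161
back: M2=164/55−8/55·-577/161=564/161
back: M1=5/2−3/8·564/161=191/161
M: M0=0, M1=191/161, M2=564/161, M3=-577/161, M4=0
seg 0: a=5, c=M0/2=0, d=(M1−M0)/(6·1)=191/966, b=Δ0−h0·(2M0+M1)/6=-4055/966
seg 1: a=1, c=M1/2=191/322, d=(M2−M1)/(6·3)=373/2898, b=Δ1−h1·(2M1+M2)/6=-1741/483
seg 2: a=-1, c=M2/2=282/161, d=(M3−M2)/(6·1)=-163/138, b=Δ2−h2·(2M2+M3)/6=3313/966
seg 3: a=3, c=M3/2=-577/322, d=(M4−M3)/(6·2)=577/1932, b=Δ3−h3·(2M3+M4)/6=1637/483
t_q=19/4 → seg 2, τ=3/4; S=-1+3313/966·τ+282/161·τ²+-163/138·τ³=1845/896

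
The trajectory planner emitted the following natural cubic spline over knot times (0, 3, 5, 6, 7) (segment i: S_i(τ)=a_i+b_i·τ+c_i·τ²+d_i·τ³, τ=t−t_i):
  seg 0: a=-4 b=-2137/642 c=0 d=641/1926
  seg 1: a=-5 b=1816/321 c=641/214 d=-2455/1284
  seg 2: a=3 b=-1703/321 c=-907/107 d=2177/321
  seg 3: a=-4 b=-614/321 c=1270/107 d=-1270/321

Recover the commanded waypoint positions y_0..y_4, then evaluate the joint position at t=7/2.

y_0 = S_0(0) = a_0 = -4
y_1 = S_1(0) = a_1 = -5
y_2 = S_2(0) = a_2 = 3
y_3 = S_3(0) = a_3 = -4
y_4 = S_3(1) = 2
t_q=7/2 is in segment 1 (τ=1/2); S_1(τ)=-5689/3424

y_0=-4 y_1=-5 y_2=3 y_3=-4 y_4=2
S(7/2) = -5689/3424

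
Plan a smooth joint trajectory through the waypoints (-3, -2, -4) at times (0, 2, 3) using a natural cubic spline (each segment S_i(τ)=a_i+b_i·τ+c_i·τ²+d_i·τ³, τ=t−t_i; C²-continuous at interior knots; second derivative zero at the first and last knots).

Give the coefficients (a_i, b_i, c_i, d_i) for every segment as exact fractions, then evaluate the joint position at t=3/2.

Δ: Δ0=1/2, Δ1=-2
row 1: diag=6, rhs=-15; c'=1/6, d'=-5/2
back: M1=-5/2
M: M0=0, M1=-5/2, M2=0
seg 0: a=-3, c=M0/2=0, d=(M1−M0)/(6·2)=-5/24, b=Δ0−h0·(2M0+M1)/6=4/3
seg 1: a=-2, c=M1/2=-5/4, d=(M2−M1)/(6·1)=5/12, b=Δ1−h1·(2M1+M2)/6=-7/6
t_q=3/2 → seg 0, τ=3/2; S=-3+4/3·τ+0·τ²+-5/24·τ³=-109/64

  seg 0: a=-3 b=4/3 c=0 d=-5/24
  seg 1: a=-2 b=-7/6 c=-5/4 d=5/12
S(3/2) = -109/64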